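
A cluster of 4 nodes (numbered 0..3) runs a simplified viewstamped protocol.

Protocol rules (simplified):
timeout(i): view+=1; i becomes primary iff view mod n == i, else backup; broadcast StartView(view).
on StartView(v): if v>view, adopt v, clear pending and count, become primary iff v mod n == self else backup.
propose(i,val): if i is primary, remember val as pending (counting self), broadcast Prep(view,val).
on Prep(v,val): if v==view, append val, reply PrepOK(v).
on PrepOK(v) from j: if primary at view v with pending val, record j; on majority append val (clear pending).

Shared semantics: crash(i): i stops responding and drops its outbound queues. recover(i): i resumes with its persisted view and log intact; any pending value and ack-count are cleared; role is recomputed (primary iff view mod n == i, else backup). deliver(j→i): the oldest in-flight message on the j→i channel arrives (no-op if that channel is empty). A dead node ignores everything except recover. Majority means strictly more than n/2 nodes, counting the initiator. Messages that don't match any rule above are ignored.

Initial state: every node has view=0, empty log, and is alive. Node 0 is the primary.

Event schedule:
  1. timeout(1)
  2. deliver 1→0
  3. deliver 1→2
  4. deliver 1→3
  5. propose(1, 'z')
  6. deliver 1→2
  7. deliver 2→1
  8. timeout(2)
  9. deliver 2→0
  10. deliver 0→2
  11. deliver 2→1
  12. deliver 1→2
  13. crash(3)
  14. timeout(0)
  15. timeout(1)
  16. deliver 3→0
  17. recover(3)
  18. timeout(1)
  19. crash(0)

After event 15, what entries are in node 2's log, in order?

e1 timeout(1): 1[prim,v=1,-]
e2 deliver 1→0: 0[back,v=1,-]
e3 deliver 1→2: 2[back,v=1,-]
e4 deliver 1→3: 3[back,v=1,-]
e5 propose(1,'z'): ·
e6 deliver 1→2: 2[back,v=1,z]
e7 deliver 2→1: ·
e8 timeout(2): 2[prim,v=2,z]
e9 deliver 2→0: 0[back,v=2,-]
e10 deliver 0→2: ·
e11 deliver 2→1: 1[back,v=2,-]
e12 deliver 1→2: ·
e13 crash(3): 3[✗back,v=1,-]
e14 timeout(0): 0[back,v=3,-]
e15 timeout(1): 1[back,v=3,-]

z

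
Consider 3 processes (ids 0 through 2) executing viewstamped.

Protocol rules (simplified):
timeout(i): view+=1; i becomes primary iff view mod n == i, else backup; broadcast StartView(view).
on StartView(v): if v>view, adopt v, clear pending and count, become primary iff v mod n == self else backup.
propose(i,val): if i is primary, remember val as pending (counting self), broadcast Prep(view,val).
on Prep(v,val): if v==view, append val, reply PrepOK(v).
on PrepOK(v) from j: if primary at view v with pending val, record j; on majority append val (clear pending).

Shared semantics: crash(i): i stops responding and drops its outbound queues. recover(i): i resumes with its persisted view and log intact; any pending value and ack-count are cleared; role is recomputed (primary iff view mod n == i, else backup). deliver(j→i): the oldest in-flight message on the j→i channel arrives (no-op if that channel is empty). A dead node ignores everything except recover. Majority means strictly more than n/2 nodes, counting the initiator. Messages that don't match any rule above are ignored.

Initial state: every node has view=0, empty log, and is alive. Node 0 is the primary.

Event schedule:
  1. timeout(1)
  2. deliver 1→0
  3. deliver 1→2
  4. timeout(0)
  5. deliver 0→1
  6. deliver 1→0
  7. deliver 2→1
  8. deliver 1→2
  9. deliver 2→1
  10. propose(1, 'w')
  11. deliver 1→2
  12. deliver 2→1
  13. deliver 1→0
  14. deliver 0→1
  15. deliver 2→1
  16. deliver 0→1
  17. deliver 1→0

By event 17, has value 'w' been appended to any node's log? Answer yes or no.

e1 timeout(1): 1[prim,v=1,-]
e2 deliver 1→0: 0[back,v=1,-]
e3 deliver 1→2: 2[back,v=1,-]
e4 timeout(0): 0[back,v=2,-]
e5 deliver 0→1: 1[back,v=2,-]
e6 deliver 1→0: ·
e7 deliver 2→1: ·
e8 deliver 1→2: ·
e9 deliver 2→1: ·
e10 propose(1,'w'): ·
e11 deliver 1→2: ·
e12 deliver 2→1: ·
e13 deliver 1→0: ·
e14 deliver 0→1: ·
e15 deliver 2→1: ·
e16 deliver 0→1: ·
e17 deliver 1→0: ·

no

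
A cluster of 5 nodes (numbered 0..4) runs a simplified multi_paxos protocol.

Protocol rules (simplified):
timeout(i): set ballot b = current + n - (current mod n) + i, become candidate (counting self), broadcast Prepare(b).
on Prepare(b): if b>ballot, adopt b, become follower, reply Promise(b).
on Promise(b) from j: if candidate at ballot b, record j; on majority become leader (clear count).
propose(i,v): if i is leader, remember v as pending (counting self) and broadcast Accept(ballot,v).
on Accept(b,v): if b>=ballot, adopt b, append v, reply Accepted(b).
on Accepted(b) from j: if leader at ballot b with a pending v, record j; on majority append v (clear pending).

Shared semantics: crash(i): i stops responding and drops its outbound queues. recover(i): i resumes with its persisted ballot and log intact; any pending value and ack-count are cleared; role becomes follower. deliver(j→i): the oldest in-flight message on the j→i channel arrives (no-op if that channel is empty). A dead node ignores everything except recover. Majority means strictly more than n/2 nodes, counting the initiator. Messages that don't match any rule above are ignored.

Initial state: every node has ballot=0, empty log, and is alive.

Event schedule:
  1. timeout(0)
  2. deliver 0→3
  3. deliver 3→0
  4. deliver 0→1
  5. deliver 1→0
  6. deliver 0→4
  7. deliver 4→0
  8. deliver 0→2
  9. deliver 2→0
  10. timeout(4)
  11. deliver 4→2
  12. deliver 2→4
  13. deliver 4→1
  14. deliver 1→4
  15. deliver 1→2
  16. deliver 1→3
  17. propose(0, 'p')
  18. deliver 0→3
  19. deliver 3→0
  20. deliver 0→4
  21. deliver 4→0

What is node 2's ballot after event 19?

14

step 1 timeout(0): 0={cand,b=5,log=-}
step 2 deliver 0→3: 3={foll,b=5,log=-}
step 3 deliver 3→0: —
step 4 deliver 0→1: 1={foll,b=5,log=-}
step 5 deliver 1→0: 0={lead,b=5,log=-}
step 6 deliver 0→4: 4={foll,b=5,log=-}
step 7 deliver 4→0: —
step 8 deliver 0→2: 2={foll,b=5,log=-}
step 9 deliver 2→0: —
step 10 timeout(4): 4={cand,b=14,log=-}
step 11 deliver 4→2: 2={foll,b=14,log=-}
step 12 deliver 2→4: —
step 13 deliver 4→1: 1={foll,b=14,log=-}
step 14 deliver 1→4: 4={lead,b=14,log=-}
step 15 deliver 1→2: —
step 16 deliver 1→3: —
step 17 propose(0,'p'): —
step 18 deliver 0→3: 3={foll,b=5,log=p}
step 19 deliver 3→0: —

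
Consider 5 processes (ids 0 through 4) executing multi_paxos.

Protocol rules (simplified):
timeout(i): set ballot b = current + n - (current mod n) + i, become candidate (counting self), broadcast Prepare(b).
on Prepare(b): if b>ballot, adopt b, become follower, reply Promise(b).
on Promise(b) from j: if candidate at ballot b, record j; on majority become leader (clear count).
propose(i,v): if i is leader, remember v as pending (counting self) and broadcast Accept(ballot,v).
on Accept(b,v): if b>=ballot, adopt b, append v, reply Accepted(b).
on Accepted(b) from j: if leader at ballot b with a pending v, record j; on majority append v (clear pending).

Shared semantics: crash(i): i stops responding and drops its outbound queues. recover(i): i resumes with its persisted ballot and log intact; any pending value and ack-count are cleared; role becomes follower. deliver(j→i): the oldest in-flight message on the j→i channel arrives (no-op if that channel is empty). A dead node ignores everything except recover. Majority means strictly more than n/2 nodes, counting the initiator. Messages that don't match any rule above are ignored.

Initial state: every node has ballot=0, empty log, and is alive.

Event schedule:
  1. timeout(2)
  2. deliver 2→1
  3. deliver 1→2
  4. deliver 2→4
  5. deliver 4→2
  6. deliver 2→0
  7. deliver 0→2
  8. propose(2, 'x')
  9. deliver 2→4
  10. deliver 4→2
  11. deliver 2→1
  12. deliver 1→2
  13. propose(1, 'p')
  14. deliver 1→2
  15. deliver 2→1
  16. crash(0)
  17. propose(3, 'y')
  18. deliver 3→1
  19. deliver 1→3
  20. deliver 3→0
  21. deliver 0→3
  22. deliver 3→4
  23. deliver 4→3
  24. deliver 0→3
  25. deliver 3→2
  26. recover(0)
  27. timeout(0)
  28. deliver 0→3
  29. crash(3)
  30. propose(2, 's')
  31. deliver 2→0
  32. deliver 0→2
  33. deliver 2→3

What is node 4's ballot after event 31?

7

e1 timeout(2): 2[cand,b=7,-]
e2 deliver 2→1: 1[foll,b=7,-]
e3 deliver 1→2: ·
e4 deliver 2→4: 4[foll,b=7,-]
e5 deliver 4→2: 2[lead,b=7,-]
e6 deliver 2→0: 0[foll,b=7,-]
e7 deliver 0→2: ·
e8 propose(2,'x'): ·
e9 deliver 2→4: 4[foll,b=7,x]
e10 deliver 4→2: ·
e11 deliver 2→1: 1[foll,b=7,x]
e12 deliver 1→2: 2[lead,b=7,x]
e13 propose(1,'p'): ·
e14 deliver 1→2: ·
e15 deliver 2→1: ·
e16 crash(0): 0[✗foll,b=7,-]
e17 propose(3,'y'): ·
e18 deliver 3→1: ·
e19 deliver 1→3: ·
e20 deliver 3→0: ·
e21 deliver 0→3: ·
e22 deliver 3→4: ·
e23 deliver 4→3: ·
e24 deliver 0→3: ·
e25 deliver 3→2: ·
e26 recover(0): 0[foll,b=7,-]
e27 timeout(0): 0[cand,b=10,-]
e28 deliver 0→3: 3[foll,b=10,-]
e29 crash(3): 3[✗foll,b=10,-]
e30 propose(2,'s'): ·
e31 deliver 2→0: ·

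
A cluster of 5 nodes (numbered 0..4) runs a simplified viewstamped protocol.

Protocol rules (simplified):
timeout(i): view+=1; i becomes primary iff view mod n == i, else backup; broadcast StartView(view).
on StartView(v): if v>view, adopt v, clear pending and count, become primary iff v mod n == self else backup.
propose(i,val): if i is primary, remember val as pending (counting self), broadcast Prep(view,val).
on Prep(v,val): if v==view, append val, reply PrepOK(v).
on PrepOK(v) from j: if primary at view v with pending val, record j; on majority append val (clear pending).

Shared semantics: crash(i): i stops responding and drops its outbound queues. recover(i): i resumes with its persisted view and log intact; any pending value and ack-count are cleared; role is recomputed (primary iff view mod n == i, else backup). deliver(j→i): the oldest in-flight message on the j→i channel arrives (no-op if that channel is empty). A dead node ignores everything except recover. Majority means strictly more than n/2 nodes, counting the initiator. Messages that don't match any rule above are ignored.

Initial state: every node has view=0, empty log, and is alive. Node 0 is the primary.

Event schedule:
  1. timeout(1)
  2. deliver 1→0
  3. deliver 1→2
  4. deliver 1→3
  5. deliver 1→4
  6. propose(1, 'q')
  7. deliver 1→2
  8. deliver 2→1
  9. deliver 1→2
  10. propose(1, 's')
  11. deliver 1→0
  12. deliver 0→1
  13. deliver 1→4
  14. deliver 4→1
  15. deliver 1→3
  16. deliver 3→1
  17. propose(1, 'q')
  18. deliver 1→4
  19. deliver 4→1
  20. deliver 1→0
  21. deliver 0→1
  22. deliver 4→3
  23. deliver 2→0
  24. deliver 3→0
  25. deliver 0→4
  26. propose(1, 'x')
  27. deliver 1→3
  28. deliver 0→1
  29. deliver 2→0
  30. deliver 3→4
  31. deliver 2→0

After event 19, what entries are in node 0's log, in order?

q

[1] timeout(1) → N1(prim v1 [-])
[2] deliver 1→0 → N0(back v1 [-])
[3] deliver 1→2 → N2(back v1 [-])
[4] deliver 1→3 → N3(back v1 [-])
[5] deliver 1→4 → N4(back v1 [-])
[6] propose(1,'q') → ∅
[7] deliver 1→2 → N2(back v1 [q])
[8] deliver 2→1 → ∅
[9] deliver 1→2 → ∅
[10] propose(1,'s') → ∅
[11] deliver 1→0 → N0(back v1 [q])
[12] deliver 0→1 → ∅
[13] deliver 1→4 → N4(back v1 [q])
[14] deliver 4→1 → N1(prim v1 [s])
[15] deliver 1→3 → N3(back v1 [q])
[16] deliver 3→1 → ∅
[17] propose(1,'q') → ∅
[18] deliver 1→4 → N4(back v1 [q,s])
[19] deliver 4→1 → ∅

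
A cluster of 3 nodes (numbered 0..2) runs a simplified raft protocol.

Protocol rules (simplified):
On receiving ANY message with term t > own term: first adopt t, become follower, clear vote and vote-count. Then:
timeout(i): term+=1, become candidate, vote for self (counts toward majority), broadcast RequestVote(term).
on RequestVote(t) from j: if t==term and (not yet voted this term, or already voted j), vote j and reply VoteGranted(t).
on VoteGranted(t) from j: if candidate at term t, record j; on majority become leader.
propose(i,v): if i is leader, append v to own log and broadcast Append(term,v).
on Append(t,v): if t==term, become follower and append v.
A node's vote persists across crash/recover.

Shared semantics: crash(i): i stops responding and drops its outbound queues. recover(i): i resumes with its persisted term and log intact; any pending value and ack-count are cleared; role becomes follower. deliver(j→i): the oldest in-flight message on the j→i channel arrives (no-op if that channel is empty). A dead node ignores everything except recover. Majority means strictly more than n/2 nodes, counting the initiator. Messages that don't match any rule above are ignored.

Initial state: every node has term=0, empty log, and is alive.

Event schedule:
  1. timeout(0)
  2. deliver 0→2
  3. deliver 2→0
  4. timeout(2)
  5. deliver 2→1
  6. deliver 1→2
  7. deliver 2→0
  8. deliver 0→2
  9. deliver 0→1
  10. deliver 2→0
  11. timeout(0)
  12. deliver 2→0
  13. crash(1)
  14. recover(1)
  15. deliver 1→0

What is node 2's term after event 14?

2

step 1 timeout(0): 0={cand,t=1,log=-}
step 2 deliver 0→2: 2={foll,t=1,log=-}
step 3 deliver 2→0: 0={lead,t=1,log=-}
step 4 timeout(2): 2={cand,t=2,log=-}
step 5 deliver 2→1: 1={foll,t=2,log=-}
step 6 deliver 1→2: 2={lead,t=2,log=-}
step 7 deliver 2→0: 0={foll,t=2,log=-}
step 8 deliver 0→2: —
step 9 deliver 0→1: —
step 10 deliver 2→0: —
step 11 timeout(0): 0={cand,t=3,log=-}
step 12 deliver 2→0: —
step 13 crash(1): 1={✗foll,t=2,log=-}
step 14 recover(1): 1={foll,t=2,log=-}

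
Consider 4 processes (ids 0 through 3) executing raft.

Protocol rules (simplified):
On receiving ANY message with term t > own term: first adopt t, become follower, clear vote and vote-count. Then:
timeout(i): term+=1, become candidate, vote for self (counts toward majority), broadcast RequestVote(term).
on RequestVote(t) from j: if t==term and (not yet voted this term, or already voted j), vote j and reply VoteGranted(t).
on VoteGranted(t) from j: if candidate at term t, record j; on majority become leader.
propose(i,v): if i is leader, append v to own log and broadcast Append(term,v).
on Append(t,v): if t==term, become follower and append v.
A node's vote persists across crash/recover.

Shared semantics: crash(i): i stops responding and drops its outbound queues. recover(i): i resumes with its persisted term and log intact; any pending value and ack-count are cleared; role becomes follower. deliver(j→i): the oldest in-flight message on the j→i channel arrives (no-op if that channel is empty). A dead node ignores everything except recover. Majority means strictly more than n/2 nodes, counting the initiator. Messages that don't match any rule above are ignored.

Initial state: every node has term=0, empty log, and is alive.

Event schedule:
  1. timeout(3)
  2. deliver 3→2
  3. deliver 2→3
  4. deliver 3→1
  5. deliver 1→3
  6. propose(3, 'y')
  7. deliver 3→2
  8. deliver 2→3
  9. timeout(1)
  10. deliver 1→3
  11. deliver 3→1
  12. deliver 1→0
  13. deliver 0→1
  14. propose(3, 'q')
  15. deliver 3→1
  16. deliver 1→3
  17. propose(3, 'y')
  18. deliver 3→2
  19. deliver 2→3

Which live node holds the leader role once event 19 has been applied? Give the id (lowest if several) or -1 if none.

1

1. timeout(3):  <3:cand t1 ->
2. deliver 3→2:  <2:foll t1 ->
3. deliver 2→3:  nop
4. deliver 3→1:  <1:foll t1 ->
5. deliver 1→3:  <3:lead t1 ->
6. propose(3,'y'):  <3:lead t1 y>
7. deliver 3→2:  <2:foll t1 y>
8. deliver 2→3:  nop
9. timeout(1):  <1:cand t2 ->
10. deliver 1→3:  <3:foll t2 y>
11. deliver 3→1:  nop
12. deliver 1→0:  <0:foll t2 ->
13. deliver 0→1:  nop
14. propose(3,'q'):  nop
15. deliver 3→1:  <1:lead t2 ->
16. deliver 1→3:  nop
17. propose(3,'y'):  nop
18. deliver 3→2:  nop
19. deliver 2→3:  nop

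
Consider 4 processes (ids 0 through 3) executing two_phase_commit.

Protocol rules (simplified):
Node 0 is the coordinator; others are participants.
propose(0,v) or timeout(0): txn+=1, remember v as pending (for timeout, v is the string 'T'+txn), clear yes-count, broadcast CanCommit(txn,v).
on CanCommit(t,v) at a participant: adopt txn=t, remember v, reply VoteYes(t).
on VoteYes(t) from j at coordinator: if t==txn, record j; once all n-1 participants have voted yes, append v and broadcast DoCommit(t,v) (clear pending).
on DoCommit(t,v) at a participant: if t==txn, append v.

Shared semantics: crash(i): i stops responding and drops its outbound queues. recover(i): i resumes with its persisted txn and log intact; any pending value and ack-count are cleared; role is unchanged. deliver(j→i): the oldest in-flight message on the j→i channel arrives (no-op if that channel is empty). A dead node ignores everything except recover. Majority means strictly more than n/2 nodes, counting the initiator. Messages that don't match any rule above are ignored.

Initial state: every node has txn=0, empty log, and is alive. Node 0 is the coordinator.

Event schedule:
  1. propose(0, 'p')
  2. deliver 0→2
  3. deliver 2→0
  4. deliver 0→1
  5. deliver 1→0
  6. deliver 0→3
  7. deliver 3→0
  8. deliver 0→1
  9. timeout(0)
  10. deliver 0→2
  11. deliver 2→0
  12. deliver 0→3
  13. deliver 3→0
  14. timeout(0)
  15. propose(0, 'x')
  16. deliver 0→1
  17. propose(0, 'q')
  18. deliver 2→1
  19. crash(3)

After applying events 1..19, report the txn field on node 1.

2

e1 propose(0,'p'): 0[coor,t=1,-]
e2 deliver 0→2: 2[part,t=1,-]
e3 deliver 2→0: ·
e4 deliver 0→1: 1[part,t=1,-]
e5 deliver 1→0: ·
e6 deliver 0→3: 3[part,t=1,-]
e7 deliver 3→0: 0[coor,t=1,p]
e8 deliver 0→1: 1[part,t=1,p]
e9 timeout(0): 0[coor,t=2,p]
e10 deliver 0→2: 2[part,t=1,p]
e11 deliver 2→0: ·
e12 deliver 0→3: 3[part,t=1,p]
e13 deliver 3→0: ·
e14 timeout(0): 0[coor,t=3,p]
e15 propose(0,'x'): 0[coor,t=4,p]
e16 deliver 0→1: 1[part,t=2,p]
e17 propose(0,'q'): 0[coor,t=5,p]
e18 deliver 2→1: ·
e19 crash(3): 3[✗part,t=1,p]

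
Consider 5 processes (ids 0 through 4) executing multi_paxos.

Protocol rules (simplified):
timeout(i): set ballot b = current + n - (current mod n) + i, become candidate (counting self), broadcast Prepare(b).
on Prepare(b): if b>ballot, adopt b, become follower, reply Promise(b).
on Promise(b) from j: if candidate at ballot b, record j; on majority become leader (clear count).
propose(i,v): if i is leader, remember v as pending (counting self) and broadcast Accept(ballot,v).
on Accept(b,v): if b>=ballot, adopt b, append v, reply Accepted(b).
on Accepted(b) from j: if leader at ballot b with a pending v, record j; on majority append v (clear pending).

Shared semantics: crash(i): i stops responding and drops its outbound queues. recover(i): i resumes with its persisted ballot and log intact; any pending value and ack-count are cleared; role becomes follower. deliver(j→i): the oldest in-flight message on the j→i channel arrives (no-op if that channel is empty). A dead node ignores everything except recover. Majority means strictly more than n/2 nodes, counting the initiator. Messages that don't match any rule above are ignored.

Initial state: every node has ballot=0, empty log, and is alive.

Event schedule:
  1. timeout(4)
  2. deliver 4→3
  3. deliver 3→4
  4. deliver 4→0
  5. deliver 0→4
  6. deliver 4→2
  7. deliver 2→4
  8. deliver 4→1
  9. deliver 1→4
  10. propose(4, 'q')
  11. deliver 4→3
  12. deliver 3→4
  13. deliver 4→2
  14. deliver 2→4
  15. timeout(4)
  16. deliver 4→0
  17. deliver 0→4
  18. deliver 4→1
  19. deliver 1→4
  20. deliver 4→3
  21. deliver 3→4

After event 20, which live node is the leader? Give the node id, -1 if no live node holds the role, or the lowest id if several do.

1. timeout(4):  <4:cand b9 ->
2. deliver 4→3:  <3:foll b9 ->
3. deliver 3→4:  nop
4. deliver 4→0:  <0:foll b9 ->
5. deliver 0→4:  <4:lead b9 ->
6. deliver 4→2:  <2:foll b9 ->
7. deliver 2→4:  nop
8. deliver 4→1:  <1:foll b9 ->
9. deliver 1→4:  nop
10. propose(4,'q'):  nop
11. deliver 4→3:  <3:foll b9 q>
12. deliver 3→4:  nop
13. deliver 4→2:  <2:foll b9 q>
14. deliver 2→4:  <4:lead b9 q>
15. timeout(4):  <4:cand b14 q>
16. deliver 4→0:  <0:foll b9 q>
17. deliver 0→4:  nop
18. deliver 4→1:  <1:foll b9 q>
19. deliver 1→4:  nop
20. deliver 4→3:  <3:foll b14 q>

-1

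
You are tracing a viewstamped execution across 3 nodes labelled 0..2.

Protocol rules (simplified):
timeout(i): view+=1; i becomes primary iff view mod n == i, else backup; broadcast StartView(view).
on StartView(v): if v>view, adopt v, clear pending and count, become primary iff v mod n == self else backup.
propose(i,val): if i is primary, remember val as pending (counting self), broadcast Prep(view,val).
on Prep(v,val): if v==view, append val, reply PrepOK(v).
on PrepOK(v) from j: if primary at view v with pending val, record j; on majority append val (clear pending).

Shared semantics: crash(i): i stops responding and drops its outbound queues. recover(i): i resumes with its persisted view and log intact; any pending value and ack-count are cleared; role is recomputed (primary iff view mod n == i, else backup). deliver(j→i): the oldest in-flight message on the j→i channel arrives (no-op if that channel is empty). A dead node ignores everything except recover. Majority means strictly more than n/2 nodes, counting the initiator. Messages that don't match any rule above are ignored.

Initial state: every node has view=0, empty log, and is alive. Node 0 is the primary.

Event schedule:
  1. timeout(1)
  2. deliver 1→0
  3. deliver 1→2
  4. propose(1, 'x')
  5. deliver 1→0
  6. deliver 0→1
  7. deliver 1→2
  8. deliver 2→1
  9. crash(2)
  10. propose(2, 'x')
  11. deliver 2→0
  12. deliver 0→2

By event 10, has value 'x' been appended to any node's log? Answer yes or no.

yes

1. timeout(1):  <1:prim v1 ->
2. deliver 1→0:  <0:back v1 ->
3. deliver 1→2:  <2:back v1 ->
4. propose(1,'x'):  nop
5. deliver 1→0:  <0:back v1 x>
6. deliver 0→1:  <1:prim v1 x>
7. deliver 1→2:  <2:back v1 x>
8. deliver 2→1:  nop
9. crash(2):  <2:✗back v1 x>
10. propose(2,'x'):  nop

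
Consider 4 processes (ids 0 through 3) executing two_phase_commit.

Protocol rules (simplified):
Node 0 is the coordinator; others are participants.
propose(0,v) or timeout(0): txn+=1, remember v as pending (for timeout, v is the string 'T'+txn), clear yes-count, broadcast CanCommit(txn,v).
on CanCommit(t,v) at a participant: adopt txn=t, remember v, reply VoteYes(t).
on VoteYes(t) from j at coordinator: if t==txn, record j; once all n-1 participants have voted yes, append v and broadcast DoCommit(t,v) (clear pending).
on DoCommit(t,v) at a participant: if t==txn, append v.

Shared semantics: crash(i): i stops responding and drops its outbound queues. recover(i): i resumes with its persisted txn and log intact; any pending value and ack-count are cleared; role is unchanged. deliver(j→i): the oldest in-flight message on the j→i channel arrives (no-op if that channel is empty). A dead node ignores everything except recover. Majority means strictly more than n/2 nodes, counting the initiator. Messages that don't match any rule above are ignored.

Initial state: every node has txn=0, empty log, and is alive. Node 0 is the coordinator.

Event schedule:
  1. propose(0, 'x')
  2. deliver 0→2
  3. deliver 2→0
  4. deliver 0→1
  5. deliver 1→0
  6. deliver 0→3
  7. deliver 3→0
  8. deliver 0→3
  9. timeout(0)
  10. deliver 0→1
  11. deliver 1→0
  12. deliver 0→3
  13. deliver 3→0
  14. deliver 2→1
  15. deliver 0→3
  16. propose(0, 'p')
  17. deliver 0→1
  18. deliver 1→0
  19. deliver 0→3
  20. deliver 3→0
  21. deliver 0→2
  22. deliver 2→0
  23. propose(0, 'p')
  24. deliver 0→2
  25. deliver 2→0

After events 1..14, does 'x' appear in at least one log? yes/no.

1. propose(0,'x'):  <0:coor t1 ->
2. deliver 0→2:  <2:part t1 ->
3. deliver 2→0:  nop
4. deliver 0→1:  <1:part t1 ->
5. deliver 1→0:  nop
6. deliver 0→3:  <3:part t1 ->
7. deliver 3→0:  <0:coor t1 x>
8. deliver 0→3:  <3:part t1 x>
9. timeout(0):  <0:coor t2 x>
10. deliver 0→1:  <1:part t1 x>
11. deliver 1→0:  nop
12. deliver 0→3:  <3:part t2 x>
13. deliver 3→0:  nop
14. deliver 2→1:  nop

yes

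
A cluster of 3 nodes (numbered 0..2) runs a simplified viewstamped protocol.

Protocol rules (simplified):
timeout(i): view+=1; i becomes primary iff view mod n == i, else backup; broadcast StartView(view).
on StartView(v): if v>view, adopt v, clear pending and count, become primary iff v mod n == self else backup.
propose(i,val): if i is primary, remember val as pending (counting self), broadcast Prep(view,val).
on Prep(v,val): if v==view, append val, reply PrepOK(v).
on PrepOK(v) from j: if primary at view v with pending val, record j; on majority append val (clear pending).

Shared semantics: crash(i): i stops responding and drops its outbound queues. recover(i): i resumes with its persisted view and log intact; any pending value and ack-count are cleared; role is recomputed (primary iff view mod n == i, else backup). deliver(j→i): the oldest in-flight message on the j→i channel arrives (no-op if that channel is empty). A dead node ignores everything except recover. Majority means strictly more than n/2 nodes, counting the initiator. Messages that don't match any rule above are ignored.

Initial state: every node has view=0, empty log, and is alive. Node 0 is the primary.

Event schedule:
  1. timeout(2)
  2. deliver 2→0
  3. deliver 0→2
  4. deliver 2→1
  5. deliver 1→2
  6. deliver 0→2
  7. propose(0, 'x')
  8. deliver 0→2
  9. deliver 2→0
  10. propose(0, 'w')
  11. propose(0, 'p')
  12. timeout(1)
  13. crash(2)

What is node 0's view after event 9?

1

e1 timeout(2): 2[back,v=1,-]
e2 deliver 2→0: 0[back,v=1,-]
e3 deliver 0→2: ·
e4 deliver 2→1: 1[prim,v=1,-]
e5 deliver 1→2: ·
e6 deliver 0→2: ·
e7 propose(0,'x'): ·
e8 deliver 0→2: ·
e9 deliver 2→0: ·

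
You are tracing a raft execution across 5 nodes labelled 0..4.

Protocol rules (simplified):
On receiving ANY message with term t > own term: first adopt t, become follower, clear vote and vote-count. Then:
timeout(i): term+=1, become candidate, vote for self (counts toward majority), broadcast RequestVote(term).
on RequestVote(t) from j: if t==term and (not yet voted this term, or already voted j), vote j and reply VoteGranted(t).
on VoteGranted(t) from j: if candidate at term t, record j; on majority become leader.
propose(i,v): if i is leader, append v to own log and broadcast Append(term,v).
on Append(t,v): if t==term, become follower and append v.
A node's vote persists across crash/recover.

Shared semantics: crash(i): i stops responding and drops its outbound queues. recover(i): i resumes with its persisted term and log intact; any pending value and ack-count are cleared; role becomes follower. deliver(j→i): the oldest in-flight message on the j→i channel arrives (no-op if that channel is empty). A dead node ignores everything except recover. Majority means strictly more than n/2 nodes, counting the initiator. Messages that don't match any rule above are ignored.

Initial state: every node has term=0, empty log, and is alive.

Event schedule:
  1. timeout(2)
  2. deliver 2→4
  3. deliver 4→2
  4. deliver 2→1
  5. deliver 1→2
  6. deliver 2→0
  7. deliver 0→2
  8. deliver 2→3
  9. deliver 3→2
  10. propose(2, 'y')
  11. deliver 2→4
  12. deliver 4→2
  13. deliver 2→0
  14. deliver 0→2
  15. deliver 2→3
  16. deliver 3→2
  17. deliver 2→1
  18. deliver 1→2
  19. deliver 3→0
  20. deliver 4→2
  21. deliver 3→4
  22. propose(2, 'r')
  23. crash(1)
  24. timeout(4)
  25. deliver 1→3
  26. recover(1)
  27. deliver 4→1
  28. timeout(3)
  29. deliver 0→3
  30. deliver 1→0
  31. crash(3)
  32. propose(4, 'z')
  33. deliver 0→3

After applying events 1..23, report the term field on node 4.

1. timeout(2):  <2:cand t1 ->
2. deliver 2→4:  <4:foll t1 ->
3. deliver 4→2:  nop
4. deliver 2→1:  <1:foll t1 ->
5. deliver 1→2:  <2:lead t1 ->
6. deliver 2→0:  <0:foll t1 ->
7. deliver 0→2:  nop
8. deliver 2→3:  <3:foll t1 ->
9. deliver 3→2:  nop
10. propose(2,'y'):  <2:lead t1 y>
11. deliver 2→4:  <4:foll t1 y>
12. deliver 4→2:  nop
13. deliver 2→0:  <0:foll t1 y>
14. deliver 0→2:  nop
15. deliver 2→3:  <3:foll t1 y>
16. deliver 3→2:  nop
17. deliver 2→1:  <1:foll t1 y>
18. deliver 1→2:  nop
19. deliver 3→0:  nop
20. deliver 4→2:  nop
21. deliver 3→4:  nop
22. propose(2,'r'):  <2:lead t1 y,r>
23. crash(1):  <1:✗foll t1 y>

1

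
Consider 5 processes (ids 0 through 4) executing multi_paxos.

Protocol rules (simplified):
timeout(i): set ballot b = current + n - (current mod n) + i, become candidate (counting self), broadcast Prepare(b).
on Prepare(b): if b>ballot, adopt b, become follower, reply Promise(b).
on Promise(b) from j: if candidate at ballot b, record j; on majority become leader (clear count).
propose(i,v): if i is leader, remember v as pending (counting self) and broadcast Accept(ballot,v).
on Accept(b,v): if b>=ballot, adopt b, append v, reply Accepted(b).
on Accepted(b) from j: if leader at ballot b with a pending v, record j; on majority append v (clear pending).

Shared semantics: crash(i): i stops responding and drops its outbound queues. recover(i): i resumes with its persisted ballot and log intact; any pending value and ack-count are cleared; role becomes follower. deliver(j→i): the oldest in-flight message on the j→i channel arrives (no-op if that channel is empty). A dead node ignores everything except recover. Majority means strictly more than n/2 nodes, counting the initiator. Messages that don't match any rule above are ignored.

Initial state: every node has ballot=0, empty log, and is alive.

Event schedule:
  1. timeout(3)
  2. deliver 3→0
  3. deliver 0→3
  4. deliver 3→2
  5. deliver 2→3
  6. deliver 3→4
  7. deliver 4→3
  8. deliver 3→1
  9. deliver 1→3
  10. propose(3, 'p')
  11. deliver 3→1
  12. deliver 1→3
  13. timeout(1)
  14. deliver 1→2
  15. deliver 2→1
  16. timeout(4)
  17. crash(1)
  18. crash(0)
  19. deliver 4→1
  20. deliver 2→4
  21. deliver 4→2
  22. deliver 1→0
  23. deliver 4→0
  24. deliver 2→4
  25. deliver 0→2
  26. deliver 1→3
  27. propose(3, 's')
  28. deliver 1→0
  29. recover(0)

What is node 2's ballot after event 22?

after 1 — timeout(3): n3:cand/b8/[-]
after 2 — deliver 3→0: n0:foll/b8/[-]
after 3 — deliver 0→3: ·
after 4 — deliver 3→2: n2:foll/b8/[-]
after 5 — deliver 2→3: n3:lead/b8/[-]
after 6 — deliver 3→4: n4:foll/b8/[-]
after 7 — deliver 4→3: ·
after 8 — deliver 3→1: n1:foll/b8/[-]
after 9 — deliver 1→3: ·
after 10 — propose(3,'p'): ·
after 11 — deliver 3→1: n1:foll/b8/[p]
after 12 — deliver 1→3: ·
after 13 — timeout(1): n1:cand/b11/[p]
after 14 — deliver 1→2: n2:foll/b11/[-]
after 15 — deliver 2→1: ·
after 16 — timeout(4): n4:cand/b14/[-]
after 17 — crash(1): n1:✗cand/b11/[p]
after 18 — crash(0): n0:✗foll/b8/[-]
after 19 — deliver 4→1: ·
after 20 — deliver 2→4: ·
after 21 — deliver 4→2: n2:foll/b14/[-]
after 22 — deliver 1→0: ·

14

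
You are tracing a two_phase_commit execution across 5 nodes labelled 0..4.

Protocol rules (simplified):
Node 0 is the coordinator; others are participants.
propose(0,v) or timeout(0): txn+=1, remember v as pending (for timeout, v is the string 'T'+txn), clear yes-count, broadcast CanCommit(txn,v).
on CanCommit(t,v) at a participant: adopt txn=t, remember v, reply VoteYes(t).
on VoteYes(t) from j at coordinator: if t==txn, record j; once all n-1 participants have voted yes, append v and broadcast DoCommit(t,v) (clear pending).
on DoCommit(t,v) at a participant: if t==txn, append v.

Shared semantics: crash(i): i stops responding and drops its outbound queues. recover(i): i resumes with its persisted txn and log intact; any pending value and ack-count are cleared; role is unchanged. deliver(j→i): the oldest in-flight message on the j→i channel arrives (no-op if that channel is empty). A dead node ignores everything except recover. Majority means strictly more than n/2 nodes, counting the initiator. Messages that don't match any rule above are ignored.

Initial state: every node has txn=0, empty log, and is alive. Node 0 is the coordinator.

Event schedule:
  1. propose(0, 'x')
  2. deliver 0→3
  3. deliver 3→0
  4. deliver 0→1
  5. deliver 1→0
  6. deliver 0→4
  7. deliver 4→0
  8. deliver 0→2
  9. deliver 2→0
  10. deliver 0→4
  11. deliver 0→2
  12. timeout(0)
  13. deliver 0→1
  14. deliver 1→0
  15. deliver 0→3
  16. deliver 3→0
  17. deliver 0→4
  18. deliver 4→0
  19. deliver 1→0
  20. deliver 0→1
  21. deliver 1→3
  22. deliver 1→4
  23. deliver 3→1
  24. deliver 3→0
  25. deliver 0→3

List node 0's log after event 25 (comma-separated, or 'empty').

[1] propose(0,'x') → N0(coor t1 [-])
[2] deliver 0→3 → N3(part t1 [-])
[3] deliver 3→0 → ∅
[4] deliver 0→1 → N1(part t1 [-])
[5] deliver 1→0 → ∅
[6] deliver 0→4 → N4(part t1 [-])
[7] deliver 4→0 → ∅
[8] deliver 0→2 → N2(part t1 [-])
[9] deliver 2→0 → N0(coor t1 [x])
[10] deliver 0→4 → N4(part t1 [x])
[11] deliver 0→2 → N2(part t1 [x])
[12] timeout(0) → N0(coor t2 [x])
[13] deliver 0→1 → N1(part t1 [x])
[14] deliver 1→0 → ∅
[15] deliver 0→3 → N3(part t1 [x])
[16] deliver 3→0 → ∅
[17] deliver 0→4 → N4(part t2 [x])
[18] deliver 4→0 → ∅
[19] deliver 1→0 → ∅
[20] deliver 0→1 → N1(part t2 [x])
[21] deliver 1→3 → ∅
[22] deliver 1→4 → ∅
[23] deliver 3→1 → ∅
[24] deliver 3→0 → ∅
[25] deliver 0→3 → N3(part t2 [x])

x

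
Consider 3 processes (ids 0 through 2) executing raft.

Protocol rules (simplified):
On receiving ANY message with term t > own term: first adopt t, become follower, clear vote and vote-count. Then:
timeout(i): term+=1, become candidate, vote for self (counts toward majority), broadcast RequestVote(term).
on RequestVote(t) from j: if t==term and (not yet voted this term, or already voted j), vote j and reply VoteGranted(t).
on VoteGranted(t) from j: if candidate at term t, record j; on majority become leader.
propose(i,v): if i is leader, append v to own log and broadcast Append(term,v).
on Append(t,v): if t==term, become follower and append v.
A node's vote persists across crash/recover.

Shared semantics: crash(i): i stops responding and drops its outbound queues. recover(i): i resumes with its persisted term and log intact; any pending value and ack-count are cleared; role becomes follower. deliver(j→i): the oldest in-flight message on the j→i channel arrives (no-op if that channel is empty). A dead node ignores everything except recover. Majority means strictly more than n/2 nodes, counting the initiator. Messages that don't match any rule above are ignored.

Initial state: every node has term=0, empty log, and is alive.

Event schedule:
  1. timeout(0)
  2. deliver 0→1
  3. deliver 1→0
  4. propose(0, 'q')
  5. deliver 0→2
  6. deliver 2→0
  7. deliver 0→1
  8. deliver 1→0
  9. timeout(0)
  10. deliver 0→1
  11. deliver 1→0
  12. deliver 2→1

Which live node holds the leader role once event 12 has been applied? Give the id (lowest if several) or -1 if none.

after 1 — timeout(0): n0:cand/t1/[-]
after 2 — deliver 0→1: n1:foll/t1/[-]
after 3 — deliver 1→0: n0:lead/t1/[-]
after 4 — propose(0,'q'): n0:lead/t1/[q]
after 5 — deliver 0→2: n2:foll/t1/[-]
after 6 — deliver 2→0: ·
after 7 — deliver 0→1: n1:foll/t1/[q]
after 8 — deliver 1→0: ·
after 9 — timeout(0): n0:cand/t2/[q]
after 10 — deliver 0→1: n1:foll/t2/[q]
after 11 — deliver 1→0: n0:lead/t2/[q]
after 12 — deliver 2→1: ·

0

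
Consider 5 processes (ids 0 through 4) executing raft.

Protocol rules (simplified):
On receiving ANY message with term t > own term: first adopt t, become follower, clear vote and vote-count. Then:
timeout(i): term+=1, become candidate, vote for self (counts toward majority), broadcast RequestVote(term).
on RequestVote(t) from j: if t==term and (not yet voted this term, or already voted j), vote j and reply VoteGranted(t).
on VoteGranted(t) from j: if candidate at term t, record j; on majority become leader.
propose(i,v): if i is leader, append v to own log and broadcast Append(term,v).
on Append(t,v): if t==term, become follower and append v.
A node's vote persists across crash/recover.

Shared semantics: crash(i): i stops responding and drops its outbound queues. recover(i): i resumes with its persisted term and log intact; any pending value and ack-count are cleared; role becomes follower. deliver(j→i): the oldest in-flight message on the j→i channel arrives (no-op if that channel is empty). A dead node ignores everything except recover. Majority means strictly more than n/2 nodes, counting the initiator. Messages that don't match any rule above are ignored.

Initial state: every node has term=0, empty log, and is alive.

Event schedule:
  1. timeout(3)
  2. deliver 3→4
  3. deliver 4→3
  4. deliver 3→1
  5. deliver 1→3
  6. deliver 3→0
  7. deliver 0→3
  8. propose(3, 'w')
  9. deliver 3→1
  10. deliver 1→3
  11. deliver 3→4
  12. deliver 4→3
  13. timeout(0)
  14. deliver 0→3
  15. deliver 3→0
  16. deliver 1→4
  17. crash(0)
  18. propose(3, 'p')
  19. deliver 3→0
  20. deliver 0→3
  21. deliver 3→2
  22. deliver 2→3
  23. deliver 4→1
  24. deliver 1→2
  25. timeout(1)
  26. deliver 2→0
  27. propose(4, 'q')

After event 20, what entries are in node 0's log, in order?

empty

e1 timeout(3): 3[cand,t=1,-]
e2 deliver 3→4: 4[foll,t=1,-]
e3 deliver 4→3: ·
e4 deliver 3→1: 1[foll,t=1,-]
e5 deliver 1→3: 3[lead,t=1,-]
e6 deliver 3→0: 0[foll,t=1,-]
e7 deliver 0→3: ·
e8 propose(3,'w'): 3[lead,t=1,w]
e9 deliver 3→1: 1[foll,t=1,w]
e10 deliver 1→3: ·
e11 deliver 3→4: 4[foll,t=1,w]
e12 deliver 4→3: ·
e13 timeout(0): 0[cand,t=2,-]
e14 deliver 0→3: 3[foll,t=2,w]
e15 deliver 3→0: ·
e16 deliver 1→4: ·
e17 crash(0): 0[✗cand,t=2,-]
e18 propose(3,'p'): ·
e19 deliver 3→0: ·
e20 deliver 0→3: ·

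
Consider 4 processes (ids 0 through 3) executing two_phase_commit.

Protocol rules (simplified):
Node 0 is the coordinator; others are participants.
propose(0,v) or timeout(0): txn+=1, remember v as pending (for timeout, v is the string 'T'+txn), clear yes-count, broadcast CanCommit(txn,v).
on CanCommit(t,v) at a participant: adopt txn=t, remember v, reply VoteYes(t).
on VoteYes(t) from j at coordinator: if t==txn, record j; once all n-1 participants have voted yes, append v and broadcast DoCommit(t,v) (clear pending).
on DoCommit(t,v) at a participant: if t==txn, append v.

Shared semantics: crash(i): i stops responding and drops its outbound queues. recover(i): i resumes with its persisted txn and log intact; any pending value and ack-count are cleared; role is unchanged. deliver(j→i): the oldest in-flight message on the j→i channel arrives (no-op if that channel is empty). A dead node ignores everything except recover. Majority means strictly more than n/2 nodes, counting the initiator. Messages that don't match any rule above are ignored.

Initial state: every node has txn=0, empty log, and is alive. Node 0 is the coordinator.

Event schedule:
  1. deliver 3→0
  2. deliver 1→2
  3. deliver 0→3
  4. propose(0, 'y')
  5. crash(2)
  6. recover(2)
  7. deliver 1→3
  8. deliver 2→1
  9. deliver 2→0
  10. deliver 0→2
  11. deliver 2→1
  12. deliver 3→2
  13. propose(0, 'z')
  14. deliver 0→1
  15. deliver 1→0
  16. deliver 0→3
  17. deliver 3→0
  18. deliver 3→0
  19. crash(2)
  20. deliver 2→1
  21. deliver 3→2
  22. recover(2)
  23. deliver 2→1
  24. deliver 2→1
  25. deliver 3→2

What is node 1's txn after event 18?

1

e1 deliver 3→0: ·
e2 deliver 1→2: ·
e3 deliver 0→3: ·
e4 propose(0,'y'): 0[coor,t=1,-]
e5 crash(2): 2[✗part,t=0,-]
e6 recover(2): 2[part,t=0,-]
e7 deliver 1→3: ·
e8 deliver 2→1: ·
e9 deliver 2→0: ·
e10 deliver 0→2: 2[part,t=1,-]
e11 deliver 2→1: ·
e12 deliver 3→2: ·
e13 propose(0,'z'): 0[coor,t=2,-]
e14 deliver 0→1: 1[part,t=1,-]
e15 deliver 1→0: ·
e16 deliver 0→3: 3[part,t=1,-]
e17 deliver 3→0: ·
e18 deliver 3→0: ·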